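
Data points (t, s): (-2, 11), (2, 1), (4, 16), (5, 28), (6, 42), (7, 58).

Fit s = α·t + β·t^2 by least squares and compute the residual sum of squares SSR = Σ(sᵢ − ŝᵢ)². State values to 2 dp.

With design matrix M, MᵀM = [[134, 748]; [748, 4610]] and Mᵀs = [842, 5358]ᵀ.
det = 134·4610 − 748² = 58236.
α = (842·4610 − 748·5358)/58236 = -31541/14559; β = (134·5358 − 748·842)/58236 = 22039/14559.
Residuals: 8911/14559, -3505/4853, 6484/14559, 4794/4853, 2440/4853, -14702/14559; SSR = 48670/14559.

SSR = 3.34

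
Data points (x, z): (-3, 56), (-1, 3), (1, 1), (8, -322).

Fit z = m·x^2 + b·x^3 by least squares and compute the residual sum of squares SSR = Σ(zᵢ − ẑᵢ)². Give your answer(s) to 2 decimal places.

The normal system MᵀM·[m, b]ᵀ = Mᵀz is [[4179, 32525]; [32525, 262875]]·[m, b]ᵀ = [-20100, -166378]ᵀ.
Determinant 4179·262875 − 32525² = 40679000.
m = ((-20100)·262875 − 32525·(-166378))/40679000 = 2553139/813580; b = (4179·(-166378) − 32525·(-20100))/40679000 = -20770581/20339500.
Residuals: 1875019/10169750, -5895139/5084875, -11359197/10169750, 49018/5084875; SSR = 26703441/10169750.

SSR = 2.63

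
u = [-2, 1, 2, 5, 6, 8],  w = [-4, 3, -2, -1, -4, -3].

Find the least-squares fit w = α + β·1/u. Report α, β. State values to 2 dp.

α = -2.96, β = 4.53

From the data, Σ1 = 6, Σ1/u = 179/120, Σ1/u·1/u = 22801/14400.
Right-hand side: Σw = -11, Σ1/u·w = 331/120.
Δ = 6·(22801/14400) − (179/120)² = 20953/2880.
α = ((-11)·(22801/14400) − (179/120)·(331/120))/(20953/2880) = -62012/20953; β = (6·(331/120) − (179/120)·(-11))/(20953/2880) = 94920/20953.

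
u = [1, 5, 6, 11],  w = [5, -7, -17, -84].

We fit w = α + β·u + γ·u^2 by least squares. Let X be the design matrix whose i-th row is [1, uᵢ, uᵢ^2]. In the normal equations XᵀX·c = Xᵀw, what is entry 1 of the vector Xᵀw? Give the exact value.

Entry 1 ↔ basis 1, so (Xᵀw)_{1} = Σᵢ wᵢ = (1)·(5) + (1)·(-7) + (1)·(-17) + (1)·(-84) = -103.

-103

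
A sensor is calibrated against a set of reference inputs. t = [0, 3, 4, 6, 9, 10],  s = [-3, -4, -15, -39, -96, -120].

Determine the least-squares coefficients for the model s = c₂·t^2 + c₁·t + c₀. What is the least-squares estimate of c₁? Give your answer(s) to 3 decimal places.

c₁ = 2.966

Forming XᵀX = [[18194, 2036, 242]; [2036, 242, 32]; [242, 32, 6]] and Xᵀs = [-21456, -2370, -277]ᵀ gives XᵀX·[c₂, c₁, c₀]ᵀ = Xᵀs.
Solving the 3×3 system (Gaussian elimination) gives c₂ = -34117/23028, c₁ = 34151/11514, c₀ = -17117/7676.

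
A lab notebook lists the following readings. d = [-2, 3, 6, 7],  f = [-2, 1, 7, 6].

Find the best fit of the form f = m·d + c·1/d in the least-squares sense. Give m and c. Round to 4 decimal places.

Entries of XᵀX: Σd·d = 98, Σd·1/d = 4, Σ1/d·1/d = 361/882.
For Xᵀf: Σd·f = 91, Σ1/d·f = 47/14.
Eliminating c: (361/882)·(row 1) − 4·(row 2) gives (217/9)·m = (361/882)·91 − 4·(47/14) = 3001/126, so m = 3001/3038.
Then c = ((47/14) − 4·(3001/3038))/(361/882) = -45/31.

m = 0.9878, c = -1.4516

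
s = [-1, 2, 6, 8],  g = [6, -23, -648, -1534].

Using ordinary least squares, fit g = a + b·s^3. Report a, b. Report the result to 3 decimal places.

a = 1.578, b = -3.000

The normal equations are: 4·a + 735·b = -2199;  735·a + 308865·b = -925566.
Δ = 4·308865 − 735² = 695235.
a = ((-2199)·308865 − 735·(-925566))/695235 = 73125/46349; b = (4·(-925566) − 735·(-2199))/695235 = -695333/231745.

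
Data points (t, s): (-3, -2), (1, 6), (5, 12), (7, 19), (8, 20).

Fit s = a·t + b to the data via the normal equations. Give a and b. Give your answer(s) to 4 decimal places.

XᵀX·[a, b]ᵀ = Xᵀs reads: 148·a + 18·b = 365;  18·a + 5·b = 55.
(Σt·t = 148, Σt = 18, Σ1 = 5, Σt·s = 365, Σs = 55.)
det = 148·5 − 18² = 416.
a = (365·5 − 18·55)/416 = 835/416; b = (148·55 − 18·365)/416 = 785/208.

a = 2.0072, b = 3.7740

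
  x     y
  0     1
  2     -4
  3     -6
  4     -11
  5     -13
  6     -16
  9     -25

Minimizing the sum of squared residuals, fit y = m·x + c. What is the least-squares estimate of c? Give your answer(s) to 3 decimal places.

Sums needed: Σx·x = 171, Σx = 29, Σ1 = 7.
Right-hand side: Σx·y = -456, Σy = -74.
So MᵀM·[m, c]ᵀ = Mᵀy: [[171, 29]; [29, 7]]·[m, c]ᵀ = [-456, -74]ᵀ.
Determinant 171·7 − 29² = 356.
m = ((-456)·7 − 29·(-74))/356 = -523/178; c = (171·(-74) − 29·(-456))/356 = 285/178.

c = 1.601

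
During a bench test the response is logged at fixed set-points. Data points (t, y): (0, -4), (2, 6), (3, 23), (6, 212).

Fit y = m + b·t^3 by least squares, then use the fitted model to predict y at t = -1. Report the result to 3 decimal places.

AᵀA·[m, b]ᵀ = Aᵀy reads: 4·m + 251·b = 237;  251·m + 47449·b = 46461.
(Σ1 = 4, Σt^3 = 251, Σt^3·t^3 = 47449, Σy = 237, Σt^3·y = 46461.)
Determinant 4·47449 − 251² = 126795.
m = (237·47449 − 251·46461)/126795 = -138766/42265; b = (4·46461 − 251·237)/126795 = 42119/42265.
At t = -1: ŷ = (-138766/42265)·(1) + (42119/42265)·(-1) = -36177/8453.

ŷ = -4.280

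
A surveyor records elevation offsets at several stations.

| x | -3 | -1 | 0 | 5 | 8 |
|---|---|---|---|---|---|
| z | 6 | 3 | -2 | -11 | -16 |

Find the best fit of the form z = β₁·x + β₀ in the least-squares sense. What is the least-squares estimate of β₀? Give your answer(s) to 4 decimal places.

β₀ = -0.3478

Sums needed: Σx·x = 99, Σx = 9, Σ1 = 5.
Right-hand side: Σx·z = -204, Σz = -20.
Eliminating β₀: 5·(row 1) − 9·(row 2) gives 414·β₁ = 5·(-204) − 9·(-20) = -840, so β₁ = -140/69.
Then β₀ = ((-20) − 9·(-140/69))/5 = -8/23.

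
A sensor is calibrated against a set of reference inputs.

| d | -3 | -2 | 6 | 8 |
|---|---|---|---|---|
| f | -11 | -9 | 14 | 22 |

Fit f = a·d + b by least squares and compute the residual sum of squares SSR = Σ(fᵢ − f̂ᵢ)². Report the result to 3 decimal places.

With design matrix A, AᵀA = [[113, 9]; [9, 4]] and Aᵀf = [311, 16]ᵀ.
det = 113·4 − 9² = 371.
a = (311·4 − 9·16)/371 = 1100/371; b = (113·16 − 9·311)/371 = -991/371.
Residuals: 30/53, -148/371, -415/371, 353/371; SSR = 978/371.

SSR = 2.636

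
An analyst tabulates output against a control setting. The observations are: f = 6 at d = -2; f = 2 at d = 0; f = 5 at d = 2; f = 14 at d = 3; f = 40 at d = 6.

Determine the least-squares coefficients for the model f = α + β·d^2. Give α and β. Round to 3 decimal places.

α = 2.142, β = 1.062

The normal system MᵀM·[α, β]ᵀ = Mᵀf is [[5, 53]; [53, 1409]]·[α, β]ᵀ = [67, 1610]ᵀ.
Determinant 5·1409 − 53² = 4236.
α = (67·1409 − 53·1610)/4236 = 9073/4236; β = (5·1610 − 53·67)/4236 = 4499/4236.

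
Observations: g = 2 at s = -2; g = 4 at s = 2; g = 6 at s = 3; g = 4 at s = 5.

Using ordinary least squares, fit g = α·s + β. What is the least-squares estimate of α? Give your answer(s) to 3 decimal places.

α = 0.385

With design matrix X, XᵀX = [[42, 8]; [8, 4]] and Xᵀg = [42, 16]ᵀ.
det = 42·4 − 8² = 104.
α = (42·4 − 8·16)/104 = 5/13; β = (42·16 − 8·42)/104 = 42/13.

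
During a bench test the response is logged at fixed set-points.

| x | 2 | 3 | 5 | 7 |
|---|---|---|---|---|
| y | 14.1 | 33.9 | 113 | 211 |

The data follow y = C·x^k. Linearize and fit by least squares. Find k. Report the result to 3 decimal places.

Linearized form: ln y = k·ln x + ln C. From the 4 transformed points,
Σln x = 5.3471, Σ(ln x)² = 8.0643, Σln y = 16.2488, Σln x·ln y = 23.7277.
Equations: 8.0643·k + 5.3471·ln C = 23.7277;  5.3471·k + 4·ln C = 16.2488.
Δ = 8.0643·4 − (5.3471)² = 3.6655; k = (23.7277·4 − 5.3471·16.2488)/3.6655 = 2.18979, ln C = (8.0643·16.2488 − 5.3471·23.7277)/3.6655 = 1.13494.

k = 2.190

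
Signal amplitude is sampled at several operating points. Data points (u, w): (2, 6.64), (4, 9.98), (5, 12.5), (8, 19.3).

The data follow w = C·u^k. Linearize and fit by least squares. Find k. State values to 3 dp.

k = 0.765

With ln wᵢ as the transformed response and ln uᵢ as the regressor:
Sums: Σln u = 5.7683, Σ(ln u)² = 9.3166, Σln w = 9.6795, Σln u·ln w = 14.7219.
Normal system: [[9.3166, 5.7683]; [5.7683, 4]]·[k, ln C]ᵀ = [14.7219, 9.6795]ᵀ.
Slope k = (n·Σln u·ln w − Σln u·Σln w)/(n·Σ(ln u)² − (Σln u)²) = (4·14.7219 − 5.7683·9.6795)/3.9930 = 0.76454; ln C = (Σln w − k·Σln u)/n = 1.31735.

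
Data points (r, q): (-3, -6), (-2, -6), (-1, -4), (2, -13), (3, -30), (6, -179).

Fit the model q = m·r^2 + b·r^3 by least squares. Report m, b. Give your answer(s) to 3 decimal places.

The normal system AᵀA·[m, b]ᵀ = Aᵀq is [[1491, 7775]; [7775, 48243]]·[m, b]ᵀ = [-6848, -39364]ᵀ.
Determinant 1491·48243 − 7775² = 11479688.
m = ((-6848)·48243 − 7775·(-39364))/11479688 = -6078241/2869922; b = (1491·(-39364) − 7775·(-6848))/11479688 = -1362131/2869922.

m = -2.118, b = -0.475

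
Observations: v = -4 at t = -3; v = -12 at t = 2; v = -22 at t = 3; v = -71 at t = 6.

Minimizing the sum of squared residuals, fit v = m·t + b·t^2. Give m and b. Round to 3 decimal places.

m = -3.035, b = -1.464

The normal equations are: 58·m + 224·b = -504;  224·m + 1474·b = -2838.
det = 58·1474 − 224² = 35316.
m = ((-504)·1474 − 224·(-2838))/35316 = -8932/2943; b = (58·(-2838) − 224·(-504))/35316 = -4309/2943.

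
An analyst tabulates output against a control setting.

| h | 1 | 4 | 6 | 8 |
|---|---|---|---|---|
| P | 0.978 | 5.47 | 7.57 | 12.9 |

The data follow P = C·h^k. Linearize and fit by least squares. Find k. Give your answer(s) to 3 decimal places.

With ln Pᵢ as the transformed response and ln hᵢ as the regressor:
Over the data: Σln h = 5.2575, Σ(ln h)² = 9.4563, Σln P = 6.2585, Σln h·ln P = 11.3002.
Normal system: [[9.4563, 5.2575]; [5.2575, 4]]·[k, ln C]ᵀ = [11.3002, 6.2585]ᵀ.
Slope k = (n·Σln h·ln P − Σln h·Σln P)/(n·Σ(ln h)² − (Σln h)²) = (4·11.3002 − 5.2575·6.2585)/10.1839 = 1.20748; ln C = (Σln P − k·Σln h)/n = -0.02247.

k = 1.207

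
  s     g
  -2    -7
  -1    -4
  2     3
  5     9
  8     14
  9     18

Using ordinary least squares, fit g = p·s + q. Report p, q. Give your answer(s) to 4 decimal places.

AᵀA·[p, q]ᵀ = Aᵀg reads: 179·p + 21·q = 343;  21·p + 6·q = 33.
Eliminating q: 6·(row 1) − 21·(row 2) gives 633·p = 6·343 − 21·33 = 1365, so p = 455/211.
Then q = (33 − 21·(455/211))/6 = -432/211.

p = 2.1564, q = -2.0474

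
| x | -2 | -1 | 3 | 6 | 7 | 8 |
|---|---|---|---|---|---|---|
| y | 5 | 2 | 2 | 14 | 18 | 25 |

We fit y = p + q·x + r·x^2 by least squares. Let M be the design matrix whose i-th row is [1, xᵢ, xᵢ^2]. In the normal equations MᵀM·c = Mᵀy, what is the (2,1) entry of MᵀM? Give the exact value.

21

Row 2 ↔ basis x, column 1 ↔ basis 1, so (MᵀM)_{2,1} = Σᵢ x = (-2)·(1) + (-1)·(1) + (3)·(1) + (6)·(1) + (7)·(1) + (8)·(1) = 21.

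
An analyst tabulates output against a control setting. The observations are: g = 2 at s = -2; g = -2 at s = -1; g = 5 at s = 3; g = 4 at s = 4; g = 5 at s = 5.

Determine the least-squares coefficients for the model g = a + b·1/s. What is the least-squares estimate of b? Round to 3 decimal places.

Entries of MᵀM: Σ1 = 5, Σ1/s = -43/60, Σ1/s·1/s = 5269/3600.
Moment sums: Σg = 14, Σ1/s·g = 14/3.
Normal equations: [[5, -43/60]; [-43/60, 5269/3600]]·[a, b]ᵀ = [14, 14/3]ᵀ.
Eliminating b: (5269/3600)·(row 1) − (-43/60)·(row 2) gives (1531/225)·a = (5269/3600)·14 − (-43/60)·(14/3) = 4767/200, so a = 42903/12248.
Then b = ((14/3) − (-43/60)·(42903/12248))/(5269/3600) = 15015/3062.

b = 4.904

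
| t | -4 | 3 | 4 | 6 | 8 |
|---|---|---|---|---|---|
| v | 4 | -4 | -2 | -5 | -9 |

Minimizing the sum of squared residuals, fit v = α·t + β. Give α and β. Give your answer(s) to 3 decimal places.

The normal system XᵀX·[α, β]ᵀ = Xᵀv is [[141, 17]; [17, 5]]·[α, β]ᵀ = [-138, -16]ᵀ.
Eliminating β: 5·(row 1) − 17·(row 2) gives 416·α = 5·(-138) − 17·(-16) = -418, so α = -209/208.
Then β = ((-16) − 17·(-209/208))/5 = 45/208.

α = -1.005, β = 0.216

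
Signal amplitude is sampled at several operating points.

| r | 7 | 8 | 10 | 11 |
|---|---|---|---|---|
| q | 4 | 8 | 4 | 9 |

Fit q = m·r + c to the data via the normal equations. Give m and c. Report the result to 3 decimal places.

m = 0.600, c = 0.850

Setting ∂/∂m … = 0 gives: 334·m + 36·c = 231;  36·m + 4·c = 25.
(Σr·r = 334, Σr = 36, Σ1 = 4, Σr·q = 231, Σq = 25.)
det = 334·4 − 36² = 40.
m = (231·4 − 36·25)/40 = 3/5; c = (334·25 − 36·231)/40 = 17/20.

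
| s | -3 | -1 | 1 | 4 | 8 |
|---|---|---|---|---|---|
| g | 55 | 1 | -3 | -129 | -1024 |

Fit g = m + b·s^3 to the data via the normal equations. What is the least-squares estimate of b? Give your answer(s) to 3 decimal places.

b = -1.999

The normal equations are: 5·m + 549·b = -1100;  549·m + 266971·b = -534033.
(Σ1 = 5, Σs^3 = 549, Σs^3·s^3 = 266971, Σg = -1100, Σs^3·g = -534033.)
Δ = 5·266971 − 549² = 1033454.
m = ((-1100)·266971 − 549·(-534033))/1033454 = -483983/1033454; b = (5·(-534033) − 549·(-1100))/1033454 = -2066265/1033454.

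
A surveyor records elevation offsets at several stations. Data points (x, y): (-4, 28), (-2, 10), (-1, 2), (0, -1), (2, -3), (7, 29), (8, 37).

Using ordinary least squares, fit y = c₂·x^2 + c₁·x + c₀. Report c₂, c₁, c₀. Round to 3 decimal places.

c₂ = 1.008, c₁ = -3.106, c₀ = -0.862

AᵀA·[c₂, c₁, c₀]ᵀ = Aᵀy reads: 6786·c₂ + 790·c₁ + 138·c₀ = 4267;  790·c₂ + 138·c₁ + 10·c₀ = 359;  138·c₂ + 10·c₁ + 7·c₀ = 102.
(Σx^2·x^2 = 6786, Σx^2·x = 790, Σx^2 = 138, Σx·x = 138, Σx = 10, Σ1 = 7, Σx^2·y = 4267, Σx·y = 359, Σy = 102.)
Inverting the 3×3 Gram matrix, [c₂, c₁, c₀]ᵀ = [267171/265076, -823327/265076, -8156/9467]ᵀ.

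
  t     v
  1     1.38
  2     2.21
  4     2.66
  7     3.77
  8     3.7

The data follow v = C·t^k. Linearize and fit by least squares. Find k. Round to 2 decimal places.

Let Y = ln v. Fitting Y = k·ln t + ln C by least squares:
Σln t = 6.1048, Σ(ln t)² = 10.5129, Σln v = 4.7288, Σln t·ln v = 7.2089.
Equations: 10.5129·k + 6.1048·ln C = 7.2089;  6.1048·k + 5·ln C = 4.7288.
Δ = 10.5129·5 − (6.1048)² = 15.2960; k = (7.2089·5 − 6.1048·4.7288)/15.2960 = 0.46914, ln C = (10.5129·4.7288 − 6.1048·7.2089)/15.2960 = 0.37296.

k = 0.47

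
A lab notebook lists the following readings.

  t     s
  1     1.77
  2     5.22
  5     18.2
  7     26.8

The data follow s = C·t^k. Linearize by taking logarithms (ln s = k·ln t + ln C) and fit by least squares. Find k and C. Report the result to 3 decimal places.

Linearized form: ln s = k·ln t + ln C. From the 4 transformed points,
AᵀA = [[6.8573, 4.2485]; [4.2485, 4]], rhs = [12.2140, 8.4133]ᵀ  (here Σln t = 4.2485, Σ(ln t)² = 6.8573, Σln s = 8.4133, Σln t·ln s = 12.2140).
Solving (det = 9.3795): k = 1.39796, ln C = 0.61852, so C = exp(0.61852) = 1.85618.

k = 1.398, C = 1.856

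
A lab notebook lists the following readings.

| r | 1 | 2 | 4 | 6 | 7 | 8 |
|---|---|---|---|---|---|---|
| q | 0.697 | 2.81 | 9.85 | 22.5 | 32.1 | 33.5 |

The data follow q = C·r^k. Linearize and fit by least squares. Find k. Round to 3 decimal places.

Linearized form: ln q = k·ln r + ln C. From the 6 transformed points,
Σln r = 7.8966, Σ(ln r)² = 13.7233, Σln q = 13.0536, Σln r·ln q = 23.5181.
Normal system: [[13.7233, 7.8966]; [7.8966, 6]]·[k, ln C]ᵀ = [23.5181, 13.0536]ᵀ.
Δ = 13.7233·6 − (7.8966)² = 19.9843; k = (23.5181·6 − 7.8966·13.0536)/19.9843 = 1.90299, ln C = (13.7233·13.0536 − 7.8966·23.5181)/19.9843 = -0.32891.

k = 1.903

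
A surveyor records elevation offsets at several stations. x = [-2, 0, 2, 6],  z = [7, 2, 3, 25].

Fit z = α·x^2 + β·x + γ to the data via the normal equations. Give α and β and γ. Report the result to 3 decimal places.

The normal system AᵀA·[α, β, γ]ᵀ = Aᵀz is [[1328, 216, 44]; [216, 44, 6]; [44, 6, 4]]·[α, β, γ]ᵀ = [940, 142, 37]ᵀ.
Solving the 3×3 system (Gaussian elimination) gives α = 71/88, β = -217/220, γ = 102/55.

α = 0.807, β = -0.986, γ = 1.855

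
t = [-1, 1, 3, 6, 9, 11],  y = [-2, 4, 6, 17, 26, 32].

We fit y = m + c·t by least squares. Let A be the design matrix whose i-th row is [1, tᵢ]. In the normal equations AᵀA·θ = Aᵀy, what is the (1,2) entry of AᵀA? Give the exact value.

Row 1 ↔ basis 1, column 2 ↔ basis t, so (AᵀA)_{1,2} = Σᵢ t = (1)·(-1) + (1)·(1) + (1)·(3) + (1)·(6) + (1)·(9) + (1)·(11) = 29.

29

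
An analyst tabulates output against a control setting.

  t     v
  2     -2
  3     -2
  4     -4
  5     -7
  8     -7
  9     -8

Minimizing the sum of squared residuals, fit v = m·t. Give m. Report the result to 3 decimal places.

From the data, Σt·t = 199.
Moment sums: Σt·v = -189.
Normal equations: [[199]]·[m]ᵀ = [-189]ᵀ.
Hence m = -189 / 199 ≈ -0.949749.

m = -0.950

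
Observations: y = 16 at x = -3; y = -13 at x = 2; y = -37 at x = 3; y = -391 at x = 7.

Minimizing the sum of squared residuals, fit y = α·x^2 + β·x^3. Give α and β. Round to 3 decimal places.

The normal equations are: 2579·α + 16839·β = -19400;  16839·α + 119171·β = -135648.
(Σx^2·x^2 = 2579, Σx^2·x^3 = 16839, Σx^3·x^3 = 119171, Σx^2·y = -19400, Σx^3·y = -135648.)
Determinant 2579·119171 − 16839² = 23790088.
α = ((-19400)·119171 − 16839·(-135648))/23790088 = -3467591/2973761; β = (2579·(-135648) − 16839·(-19400))/23790088 = -2894949/2973761.

α = -1.166, β = -0.973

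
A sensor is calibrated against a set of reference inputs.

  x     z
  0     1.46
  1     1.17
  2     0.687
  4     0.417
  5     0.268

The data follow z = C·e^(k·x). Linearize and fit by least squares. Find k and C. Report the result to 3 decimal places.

Linearized form: ln z = k·x + ln C. From the 5 transformed points,
Σx = 12.0000, Σ(x)² = 46.0000, Σln z = -2.0314, Σx·ln z = -10.6764.
Equations: 46.0000·k + 12.0000·ln C = -10.6764;  12.0000·k + 5·ln C = -2.0314.
Δ = 46.0000·5 − (12.0000)² = 86.0000; k = (-10.6764·5 − 12.0000·-2.0314)/86.0000 = -0.33726, ln C = (46.0000·-2.0314 − 12.0000·-10.6764)/86.0000 = 0.40315, so C = exp(0.40315) = 1.49653.

k = -0.337, C = 1.497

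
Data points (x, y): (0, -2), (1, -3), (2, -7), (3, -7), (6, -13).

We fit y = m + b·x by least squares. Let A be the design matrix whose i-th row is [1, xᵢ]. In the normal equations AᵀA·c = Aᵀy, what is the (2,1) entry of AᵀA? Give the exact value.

12

Row 2 ↔ basis x, column 1 ↔ basis 1, so (AᵀA)_{2,1} = Σᵢ x = (0)·(1) + (1)·(1) + (2)·(1) + (3)·(1) + (6)·(1) = 12.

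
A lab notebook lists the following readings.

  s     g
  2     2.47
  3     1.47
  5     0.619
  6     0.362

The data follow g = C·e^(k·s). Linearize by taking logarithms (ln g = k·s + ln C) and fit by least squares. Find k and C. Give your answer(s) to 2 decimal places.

Linearized form: ln g = k·s + ln C. From the 4 transformed points,
Σs = 16.0000, Σ(s)² = 74.0000, Σln g = -0.2063, Σs·ln g = -5.5307.
Equations: 74.0000·k + 16.0000·ln C = -5.5307;  16.0000·k + 4·ln C = -0.2063.
Slope k = (n·Σs·ln g − Σs·Σln g)/(n·Σ(s)² − (Σs)²) = (4·-5.5307 − 16.0000·-0.2063)/40.0000 = -0.47056; ln C = (Σln g − k·Σs)/n = 1.83066, so C = exp(1.83066) = 6.23799.

k = -0.47, C = 6.24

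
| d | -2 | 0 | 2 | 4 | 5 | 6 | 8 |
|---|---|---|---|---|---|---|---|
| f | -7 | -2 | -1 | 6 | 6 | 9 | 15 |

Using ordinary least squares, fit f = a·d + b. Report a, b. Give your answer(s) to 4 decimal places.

a = 2.1051, b = -3.2023

Forming XᵀX = [[149, 23]; [23, 7]] and Xᵀf = [240, 26]ᵀ gives XᵀX·[a, b]ᵀ = Xᵀf.
Eliminating b: 7·(row 1) − 23·(row 2) gives 514·a = 7·240 − 23·26 = 1082, so a = 541/257.
Then b = (26 − 23·(541/257))/7 = -823/257.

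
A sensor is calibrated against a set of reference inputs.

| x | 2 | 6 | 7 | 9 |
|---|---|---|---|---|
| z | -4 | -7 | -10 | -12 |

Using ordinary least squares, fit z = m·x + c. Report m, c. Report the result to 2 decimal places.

Sums needed: Σx·x = 170, Σx = 24, Σ1 = 4.
Moment sums: Σx·z = -228, Σz = -33.
Normal equations: [[170, 24]; [24, 4]]·[m, c]ᵀ = [-228, -33]ᵀ.
Determinant 170·4 − 24² = 104.
m = ((-228)·4 − 24·(-33))/104 = -15/13; c = (170·(-33) − 24·(-228))/104 = -69/52.

m = -1.15, c = -1.33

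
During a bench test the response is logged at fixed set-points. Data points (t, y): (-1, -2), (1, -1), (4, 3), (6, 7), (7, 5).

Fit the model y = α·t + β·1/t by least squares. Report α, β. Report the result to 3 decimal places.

The normal equations are: 103·α + 5·β = 90;  5·α + (14893/7056)·β = 305/84.
(Σt·t = 103, Σt·1/t = 5, Σ1/t·1/t = 14893/7056, Σt·y = 90, Σ1/t·y = 305/84.)
Determinant 103·(14893/7056) − 5² = 1357579/7056.
α = (90·(14893/7056) − 5·(305/84))/(1357579/7056) = 1212270/1357579; β = (103·(305/84) − 5·90)/(1357579/7056) = -536340/1357579.

α = 0.893, β = -0.395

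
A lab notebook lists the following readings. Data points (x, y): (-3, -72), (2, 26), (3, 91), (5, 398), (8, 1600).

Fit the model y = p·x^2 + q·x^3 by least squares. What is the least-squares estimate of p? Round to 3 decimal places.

p = 0.934

From the data, Σx^2·x^2 = 4899, Σx^2·x^3 = 35925, Σx^3·x^3 = 279291.
For Aᵀy: Σx^2·y = 112625, Σx^3·y = 873559.
So AᵀA·[p, q]ᵀ = Aᵀy: [[4899, 35925]; [35925, 279291]]·[p, q]ᵀ = [112625, 873559]ᵀ.
Eliminating q: 279291·(row 1) − 35925·(row 2) gives 77640984·p = 279291·112625 − 35925·873559 = 72541800, so p = 1007525/1078347.
Then q = (873559 − 35925·(1007525/1078347))/279291 = 1081076/359449.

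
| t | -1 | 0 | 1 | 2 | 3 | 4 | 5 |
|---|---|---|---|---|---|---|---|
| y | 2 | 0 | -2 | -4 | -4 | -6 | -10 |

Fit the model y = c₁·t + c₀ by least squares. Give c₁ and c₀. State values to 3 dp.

c₁ = -1.786, c₀ = 0.143

From the data, Σt·t = 56, Σt = 14, Σ1 = 7.
Moment sums: Σt·y = -98, Σy = -24.
So MᵀM·[c₁, c₀]ᵀ = Mᵀy: [[56, 14]; [14, 7]]·[c₁, c₀]ᵀ = [-98, -24]ᵀ.
Eliminating c₀: 7·(row 1) − 14·(row 2) gives 196·c₁ = 7·(-98) − 14·(-24) = -350, so c₁ = -25/14.
Then c₀ = ((-24) − 14·(-25/14))/7 = 1/7.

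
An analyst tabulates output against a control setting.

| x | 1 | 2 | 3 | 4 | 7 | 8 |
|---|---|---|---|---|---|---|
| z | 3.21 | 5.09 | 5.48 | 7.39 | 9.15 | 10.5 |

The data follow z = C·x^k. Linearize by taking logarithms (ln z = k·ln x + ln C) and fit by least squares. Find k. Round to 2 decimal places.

k = 0.55

Taking logs, ln z = k·ln x + ln C, so regress ln z on ln x.
AᵀA = [[11.7199, 7.2034]; [7.2034, 6]], rhs = [14.9669, 11.0599]ᵀ  (here Σln x = 7.2034, Σ(ln x)² = 11.7199, Σln z = 11.0599, Σln x·ln z = 14.9669).
Δ = 11.7199·6 − (7.2034)² = 18.4301; k = (14.9669·6 − 7.2034·11.0599)/18.4301 = 0.54977, ln C = (11.7199·11.0599 − 7.2034·14.9669)/18.4301 = 1.18329.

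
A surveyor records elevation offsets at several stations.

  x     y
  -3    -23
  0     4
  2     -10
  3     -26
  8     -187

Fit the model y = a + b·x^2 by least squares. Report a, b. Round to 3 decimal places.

a = 2.598, b = -2.965

MᵀM·[a, b]ᵀ = Mᵀy reads: 5·a + 86·b = -242;  86·a + 4274·b = -12449.
Determinant 5·4274 − 86² = 13974.
a = ((-242)·4274 − 86·(-12449))/13974 = 6051/2329; b = (5·(-12449) − 86·(-242))/13974 = -13811/4658.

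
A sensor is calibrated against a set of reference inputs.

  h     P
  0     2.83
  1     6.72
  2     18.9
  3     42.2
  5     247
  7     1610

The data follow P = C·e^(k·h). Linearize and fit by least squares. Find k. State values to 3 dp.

k = 0.902

With ln Pᵢ as the transformed response and hᵢ as the regressor:
AᵀA = [[88.0000, 18.0000]; [18.0000, 6]], rhs = [98.2455, 22.5203]ᵀ  (here Σh = 18.0000, Σ(h)² = 88.0000, Σln P = 22.5203, Σh·ln P = 98.2455).
Solving (det = 204.0000): k = 0.90249, ln C = 1.04593.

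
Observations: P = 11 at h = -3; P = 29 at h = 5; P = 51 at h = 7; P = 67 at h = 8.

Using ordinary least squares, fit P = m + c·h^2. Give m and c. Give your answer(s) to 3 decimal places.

From the data, Σ1 = 4, Σh^2 = 147, Σh^2·h^2 = 7203.
Right-hand side: ΣP = 158, Σh^2·P = 7611.
MᵀM·[m, c]ᵀ = MᵀP becomes [[4, 147]; [147, 7203]]·[m, c]ᵀ = [158, 7611]ᵀ.
Δ = 4·7203 − 147² = 7203.
m = (158·7203 − 147·7611)/7203 = 131/49; c = (4·7611 − 147·158)/7203 = 2406/2401.

m = 2.673, c = 1.002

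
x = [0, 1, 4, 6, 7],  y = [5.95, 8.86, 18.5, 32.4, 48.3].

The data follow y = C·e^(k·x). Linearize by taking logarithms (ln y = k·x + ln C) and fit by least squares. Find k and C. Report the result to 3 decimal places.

Taking logs, ln y = k·x + ln C, so regress ln y on x.
XᵀX = [[102.0000, 18.0000]; [18.0000, 5]], rhs = [61.8636, 14.2383]ᵀ  (here Σx = 18.0000, Σ(x)² = 102.0000, Σln y = 14.2383, Σx·ln y = 61.8636).
Solving (det = 186.0000): k = 0.28510, ln C = 1.82130, so C = exp(1.82130) = 6.17988.

k = 0.285, C = 6.180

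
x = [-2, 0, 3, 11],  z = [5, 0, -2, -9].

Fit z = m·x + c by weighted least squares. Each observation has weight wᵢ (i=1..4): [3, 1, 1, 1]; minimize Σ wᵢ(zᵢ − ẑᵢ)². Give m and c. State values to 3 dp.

From the data, Σwᵢ·x·x = 142, Σwᵢ·x = 8, Σwᵢ·1 = 6.
For AᵀWz: Σwᵢ·x·z = -135, Σwᵢ·z = 4.
So AᵀWA·[m, c]ᵀ = AᵀWz: [[142, 8]; [8, 6]]·[m, c]ᵀ = [-135, 4]ᵀ.
Determinant 142·6 − 8² = 788.
m = ((-135)·6 − 8·4)/788 = -421/394; c = (142·4 − 8·(-135))/788 = 412/197.

m = -1.069, c = 2.091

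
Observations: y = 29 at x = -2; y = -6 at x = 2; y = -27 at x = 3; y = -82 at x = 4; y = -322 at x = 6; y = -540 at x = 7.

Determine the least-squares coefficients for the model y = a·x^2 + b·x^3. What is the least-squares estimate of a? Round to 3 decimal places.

With design matrix A, AᵀA = [[4066, 25850]; [25850, 169258]] and Aᵀy = [-39515, -261029]ᵀ.
Δ = 4066·169258 − 25850² = 19980528.
a = ((-39515)·169258 − 25850·(-261029))/19980528 = 14842445/4995132; b = (4066·(-261029) − 25850·(-39515))/19980528 = -9970291/4995132.

a = 2.971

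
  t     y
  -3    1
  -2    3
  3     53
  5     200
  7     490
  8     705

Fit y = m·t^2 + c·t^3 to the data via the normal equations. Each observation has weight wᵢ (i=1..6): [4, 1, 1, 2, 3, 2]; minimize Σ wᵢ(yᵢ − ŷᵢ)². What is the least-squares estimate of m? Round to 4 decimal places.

m = 3.0352

Compute the Gram sums: Σwᵢ·t^2·t^2 = 17066, Σwᵢ·t^2·t^3 = 121446, Σwᵢ·t^3·t^3 = 912194.
And Σwᵢ·t^2·y = 172795, Σwᵢ·t^3·y = 1277429.
So XᵀWX·[m, c]ᵀ = XᵀWy: [[17066, 121446]; [121446, 912194]]·[m, c]ᵀ = [172795, 1277429]ᵀ.
Δ = 17066·912194 − 121446² = 818371888.
m = (172795·912194 − 121446·1277429)/818371888 = 310489987/102296486; c = (17066·1277429 − 121446·172795)/818371888 = 50958859/51148243.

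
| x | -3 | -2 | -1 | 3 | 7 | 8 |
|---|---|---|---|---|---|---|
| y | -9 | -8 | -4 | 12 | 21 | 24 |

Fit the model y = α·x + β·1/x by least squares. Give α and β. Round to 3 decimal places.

α = 3.018, β = 1.916

MᵀM·[α, β]ᵀ = Mᵀy reads: 136·α + 6·β = 422;  6·α + (42569/28224)·β = 21.
Δ = 136·(42569/28224) − 6² = 596665/3528.
α = (422·(42569/28224) − 6·21)/(596665/3528) = 7203947/2386660; β = (136·21 − 6·422)/(596665/3528) = 1143072/596665.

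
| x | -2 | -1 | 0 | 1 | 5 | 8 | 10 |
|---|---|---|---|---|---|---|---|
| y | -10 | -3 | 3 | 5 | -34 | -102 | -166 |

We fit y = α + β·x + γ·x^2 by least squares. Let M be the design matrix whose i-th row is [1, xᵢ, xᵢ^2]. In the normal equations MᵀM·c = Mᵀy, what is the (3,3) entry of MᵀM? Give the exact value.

14739

Row 3 ↔ basis x^2, column 3 ↔ basis x^2, so (MᵀM)_{3,3} = Σᵢ (x^2)·(x^2) = (4)·(4) + (1)·(1) + (0)·(0) + (1)·(1) + (25)·(25) + (64)·(64) + (100)·(100) = 14739.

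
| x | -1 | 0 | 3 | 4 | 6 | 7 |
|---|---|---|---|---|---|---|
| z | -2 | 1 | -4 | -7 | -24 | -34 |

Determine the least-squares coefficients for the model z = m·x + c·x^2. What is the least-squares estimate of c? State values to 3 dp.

c = -0.933

Forming MᵀM = [[111, 649]; [649, 4035]] and Mᵀz = [-420, -2680]ᵀ gives MᵀM·[m, c]ᵀ = Mᵀz.
Eliminating c: 4035·(row 1) − 649·(row 2) gives 26684·m = 4035·(-420) − 649·(-2680) = 44620, so m = 11155/6671.
Then c = ((-2680) − 649·(11155/6671))/4035 = -6225/6671.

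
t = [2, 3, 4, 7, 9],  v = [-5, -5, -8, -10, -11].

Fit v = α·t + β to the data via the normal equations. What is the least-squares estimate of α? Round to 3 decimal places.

The normal system XᵀX·[α, β]ᵀ = Xᵀv is [[159, 25]; [25, 5]]·[α, β]ᵀ = [-226, -39]ᵀ.
det = 159·5 − 25² = 170.
α = ((-226)·5 − 25·(-39))/170 = -31/34; β = (159·(-39) − 25·(-226))/170 = -551/170.

α = -0.912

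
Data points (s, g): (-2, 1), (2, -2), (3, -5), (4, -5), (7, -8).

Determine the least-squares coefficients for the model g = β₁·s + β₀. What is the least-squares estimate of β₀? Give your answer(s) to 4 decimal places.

β₀ = -0.9346

Normal-equation sums: Σs·s = 82, Σs = 14, Σ1 = 5.
Right-hand side: Σs·g = -97, Σg = -19.
det = 82·5 − 14² = 214.
β₁ = ((-97)·5 − 14·(-19))/214 = -219/214; β₀ = (82·(-19) − 14·(-97))/214 = -100/107.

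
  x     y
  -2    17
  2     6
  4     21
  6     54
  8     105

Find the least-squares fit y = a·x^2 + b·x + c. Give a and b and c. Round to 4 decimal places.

a = 1.9867, b = -3.2334, c = 2.9691

Normal-equation sums: Σx^2·x^2 = 5680, Σx^2·x = 792, Σx^2 = 124, Σx·x = 124, Σx = 18, Σ1 = 5.
And Σx^2·y = 9092, Σx·y = 1226, Σy = 203.
Solving the 3×3 system (Gaussian elimination) gives a = 1349/679, b = -4391/1358, c = 288/97.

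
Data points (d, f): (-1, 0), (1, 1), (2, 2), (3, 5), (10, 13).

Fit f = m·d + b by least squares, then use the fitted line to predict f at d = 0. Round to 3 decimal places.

f̂ = 0.471

With design matrix A, AᵀA = [[115, 15]; [15, 5]] and Aᵀf = [150, 21]ᵀ.
Determinant 115·5 − 15² = 350.
m = (150·5 − 15·21)/350 = 87/70; b = (115·21 − 15·150)/350 = 33/70.
At d = 0: f̂ = (87/70)·(0) + (33/70)·(1) = 33/70.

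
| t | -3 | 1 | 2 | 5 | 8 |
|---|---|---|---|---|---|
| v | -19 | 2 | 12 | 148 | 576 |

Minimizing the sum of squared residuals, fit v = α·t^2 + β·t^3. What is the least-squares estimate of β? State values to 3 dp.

β = 1.015

Forming XᵀX = [[4819, 35683]; [35683, 278563]] and Xᵀv = [40443, 314023]ᵀ gives XᵀX·[α, β]ᵀ = Xᵀv.
Eliminating β: 278563·(row 1) − 35683·(row 2) gives 69118608·α = 278563·40443 − 35683·314023 = 60640700, so α = 15160175/17279652.
Then β = (314023 − 35683·(15160175/17279652))/278563 = 17537317/17279652.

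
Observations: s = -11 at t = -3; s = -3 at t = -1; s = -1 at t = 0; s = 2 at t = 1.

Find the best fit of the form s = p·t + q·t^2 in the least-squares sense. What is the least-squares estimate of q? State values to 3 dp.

AᵀA·[p, q]ᵀ = Aᵀs reads: 11·p + (-27)·q = 38;  (-27)·p + 83·q = -100.
(Σt·t = 11, Σt·t^2 = -27, Σt^2·t^2 = 83, Σt·s = 38, Σt^2·s = -100.)
Eliminating q: 83·(row 1) − (-27)·(row 2) gives 184·p = 83·38 − (-27)·(-100) = 454, so p = 227/92.
Then q = ((-100) − (-27)·(227/92))/83 = -37/92.

q = -0.402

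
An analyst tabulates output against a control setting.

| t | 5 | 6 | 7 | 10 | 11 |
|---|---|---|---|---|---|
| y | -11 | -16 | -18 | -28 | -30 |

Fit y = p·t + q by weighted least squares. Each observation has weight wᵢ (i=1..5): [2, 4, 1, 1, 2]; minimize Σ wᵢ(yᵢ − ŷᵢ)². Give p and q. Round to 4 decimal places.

The normal system XᵀWX·[p, q]ᵀ = XᵀWy is [[585, 73]; [73, 10]]·[p, q]ᵀ = [-1560, -192]ᵀ.
Eliminating q: 10·(row 1) − 73·(row 2) gives 521·p = 10·(-1560) − 73·(-192) = -1584, so p = -1584/521.
Then q = ((-192) − 73·(-1584/521))/10 = 1560/521.

p = -3.0403, q = 2.9942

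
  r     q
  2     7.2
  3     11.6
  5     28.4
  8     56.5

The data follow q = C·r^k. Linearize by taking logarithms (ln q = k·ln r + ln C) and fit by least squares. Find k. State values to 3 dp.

k = 1.520

Let Y = ln q. Fitting Y = k·ln r + ln C by least squares:
Over the data: Σln r = 5.4806, Σ(ln r)² = 8.6018, Σln q = 11.8057, Σln r·ln q = 17.8358.
Normal system: [[8.6018, 5.4806]; [5.4806, 4]]·[k, ln C]ᵀ = [17.8358, 11.8057]ᵀ.
Solving (det = 4.3697): k = 1.51965, ln C = 0.86927.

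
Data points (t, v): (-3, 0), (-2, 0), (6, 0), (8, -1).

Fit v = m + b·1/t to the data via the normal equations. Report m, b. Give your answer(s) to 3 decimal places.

The normal system MᵀM·[m, b]ᵀ = Mᵀv is [[4, -13/24]; [-13/24, 233/576]]·[m, b]ᵀ = [-1, -1/8]ᵀ.
Eliminating b: (233/576)·(row 1) − (-13/24)·(row 2) gives (763/576)·m = (233/576)·(-1) − (-13/24)·(-1/8) = -17/36, so m = -272/763.
Then b = ((-1/8) − (-13/24)·(-272/763))/(233/576) = -600/763.

m = -0.356, b = -0.786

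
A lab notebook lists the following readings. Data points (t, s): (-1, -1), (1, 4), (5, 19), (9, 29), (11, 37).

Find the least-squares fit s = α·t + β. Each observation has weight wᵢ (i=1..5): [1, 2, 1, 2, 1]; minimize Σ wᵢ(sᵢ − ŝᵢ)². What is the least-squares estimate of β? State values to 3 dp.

From the data, Σwᵢ·t·t = 311, Σwᵢ·t = 35, Σwᵢ·1 = 7.
Right-hand side: Σwᵢ·t·s = 1033, Σwᵢ·s = 121.
Δ = 311·7 − 35² = 952.
α = (1033·7 − 35·121)/952 = 107/34; β = (311·121 − 35·1033)/952 = 369/238.

β = 1.550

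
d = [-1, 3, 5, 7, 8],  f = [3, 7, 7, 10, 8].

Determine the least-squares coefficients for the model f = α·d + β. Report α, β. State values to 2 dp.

α = 0.64, β = 4.16

AᵀA·[α, β]ᵀ = Aᵀf reads: 148·α + 22·β = 187;  22·α + 5·β = 35.
Eliminating β: 5·(row 1) − 22·(row 2) gives 256·α = 5·187 − 22·35 = 165, so α = 165/256.
Then β = (35 − 22·(165/256))/5 = 533/128.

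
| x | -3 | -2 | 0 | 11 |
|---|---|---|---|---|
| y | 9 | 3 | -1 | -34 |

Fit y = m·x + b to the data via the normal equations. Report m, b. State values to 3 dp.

The normal system MᵀM·[m, b]ᵀ = Mᵀy is [[134, 6]; [6, 4]]·[m, b]ᵀ = [-407, -23]ᵀ.
Determinant 134·4 − 6² = 500.
m = ((-407)·4 − 6·(-23))/500 = -149/50; b = (134·(-23) − 6·(-407))/500 = -32/25.

m = -2.980, b = -1.280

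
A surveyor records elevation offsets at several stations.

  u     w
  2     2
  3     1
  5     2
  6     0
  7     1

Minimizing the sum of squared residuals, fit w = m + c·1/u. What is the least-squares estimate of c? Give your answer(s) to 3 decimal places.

c = 2.987

Normal-equation sums: Σ1 = 5, Σ1/u = 47/35, Σ1/u·1/u = 9907/22050.
Moment sums: Σw = 6, Σ1/u·w = 197/105.
Δ = 5·(9907/22050) − (47/35)² = 9773/22050.
m = (6·(9907/22050) − (47/35)·(197/105))/(9773/22050) = 3888/9773; c = (5·(197/105) − (47/35)·6)/(9773/22050) = 29190/9773.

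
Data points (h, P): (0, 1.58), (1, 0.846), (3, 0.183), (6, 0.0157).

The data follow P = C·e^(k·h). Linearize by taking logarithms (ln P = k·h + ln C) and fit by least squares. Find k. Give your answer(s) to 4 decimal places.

Linearized form: ln P = k·h + ln C. From the 4 transformed points,
XᵀX = [[46.0000, 10.0000]; [10.0000, 4]], rhs = [-30.1866, -5.5622]ᵀ  (here Σh = 10.0000, Σ(h)² = 46.0000, Σln P = -5.5622, Σh·ln P = -30.1866).
Slope k = (n·Σh·ln P − Σh·Σln P)/(n·Σ(h)² − (Σh)²) = (4·-30.1866 − 10.0000·-5.5622)/84.0000 = -0.77529; ln C = (Σln P − k·Σh)/n = 0.54769.

k = -0.7753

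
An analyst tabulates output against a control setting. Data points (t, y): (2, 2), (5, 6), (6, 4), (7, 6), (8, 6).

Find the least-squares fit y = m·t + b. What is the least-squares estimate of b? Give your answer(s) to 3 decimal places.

b = 1.208

Sums needed: Σt·t = 178, Σt = 28, Σ1 = 5.
And Σt·y = 148, Σy = 24.
So MᵀM·[m, b]ᵀ = Mᵀy: [[178, 28]; [28, 5]]·[m, b]ᵀ = [148, 24]ᵀ.
Eliminating b: 5·(row 1) − 28·(row 2) gives 106·m = 5·148 − 28·24 = 68, so m = 34/53.
Then b = (24 − 28·(34/53))/5 = 64/53.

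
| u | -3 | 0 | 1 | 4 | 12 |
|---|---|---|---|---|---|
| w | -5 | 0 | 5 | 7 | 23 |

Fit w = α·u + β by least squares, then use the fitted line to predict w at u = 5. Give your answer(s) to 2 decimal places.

Forming AᵀA = [[170, 14]; [14, 5]] and Aᵀw = [324, 30]ᵀ gives AᵀA·[α, β]ᵀ = Aᵀw.
Δ = 170·5 − 14² = 654.
α = (324·5 − 14·30)/654 = 200/109; β = (170·30 − 14·324)/654 = 94/109.
At u = 5: ŵ = (200/109)·(5) + (94/109)·(1) = 1094/109.

ŵ = 10.04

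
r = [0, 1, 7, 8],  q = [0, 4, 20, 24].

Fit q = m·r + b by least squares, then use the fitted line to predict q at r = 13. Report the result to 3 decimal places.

q̂ = 37.920

Sums needed: Σr·r = 114, Σr = 16, Σ1 = 4.
And Σr·q = 336, Σq = 48.
MᵀM·[m, b]ᵀ = Mᵀq becomes [[114, 16]; [16, 4]]·[m, b]ᵀ = [336, 48]ᵀ.
Determinant 114·4 − 16² = 200.
m = (336·4 − 16·48)/200 = 72/25; b = (114·48 − 16·336)/200 = 12/25.
At r = 13: q̂ = (72/25)·(13) + (12/25)·(1) = 948/25.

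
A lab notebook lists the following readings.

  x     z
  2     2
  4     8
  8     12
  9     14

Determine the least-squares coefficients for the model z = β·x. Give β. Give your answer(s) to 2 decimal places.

Normal-equation sums: Σx·x = 165.
For Aᵀz: Σx·z = 258.
Normal equations: [[165]]·[β]ᵀ = [258]ᵀ.
Hence β = 258 / 165 ≈ 1.56364.

β = 1.56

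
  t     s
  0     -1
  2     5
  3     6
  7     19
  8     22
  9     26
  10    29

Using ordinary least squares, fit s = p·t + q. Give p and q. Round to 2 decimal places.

Entries of XᵀX: Σt·t = 307, Σt = 39, Σ1 = 7.
And Σt·s = 861, Σs = 106.
Normal equations: [[307, 39]; [39, 7]]·[p, q]ᵀ = [861, 106]ᵀ.
det = 307·7 − 39² = 628.
p = (861·7 − 39·106)/628 = 1893/628; q = (307·106 − 39·861)/628 = -1037/628.

p = 3.01, q = -1.65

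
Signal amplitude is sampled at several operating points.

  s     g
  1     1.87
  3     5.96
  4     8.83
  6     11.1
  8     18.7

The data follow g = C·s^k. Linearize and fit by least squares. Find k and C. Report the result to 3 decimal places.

k = 1.071, C = 1.865

Let Y = ln g. Fitting Y = k·ln s + ln C by least squares:
Σln s = 6.3561, Σ(ln s)² = 10.6632, Σln g = 9.9246, Σln s·ln g = 15.3830.
Equations: 10.6632·k + 6.3561·ln C = 15.3830;  6.3561·k + 5·ln C = 9.9246.
Slope k = (n·Σln s·ln g − Σln s·Σln g)/(n·Σ(ln s)² − (Σln s)²) = (5·15.3830 − 6.3561·9.9246)/12.9161 = 1.07100; ln C = (Σln g − k·Σln s)/n = 0.62345, so C = exp(0.62345) = 1.86536.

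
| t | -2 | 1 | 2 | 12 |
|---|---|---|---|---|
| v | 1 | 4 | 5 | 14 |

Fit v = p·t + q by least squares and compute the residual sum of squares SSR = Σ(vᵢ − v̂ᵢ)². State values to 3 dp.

SSR = 0.059

Normal-equation sums: Σt·t = 153, Σt = 13, Σ1 = 4.
Right-hand side: Σt·v = 180, Σv = 24.
Normal equations: [[153, 13]; [13, 4]]·[p, q]ᵀ = [180, 24]ᵀ.
Determinant 153·4 − 13² = 443.
p = (180·4 − 13·24)/443 = 408/443; q = (153·24 − 13·180)/443 = 1332/443.
Residuals: -73/443, 32/443, 67/443, -26/443; SSR = 26/443.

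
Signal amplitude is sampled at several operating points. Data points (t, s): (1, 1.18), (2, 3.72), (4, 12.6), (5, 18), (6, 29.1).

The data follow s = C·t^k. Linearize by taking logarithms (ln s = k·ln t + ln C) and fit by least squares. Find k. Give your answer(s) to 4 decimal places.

k = 1.7549

With ln sᵢ as the transformed response and ln tᵢ as the regressor:
Over the data: Σln t = 5.4806, Σ(ln t)² = 8.2030, Σln s = 10.2740, Σln t·ln s = 15.1145.
Normal system: [[8.2030, 5.4806]; [5.4806, 5]]·[k, ln C]ᵀ = [15.1145, 10.2740]ᵀ.
Slope k = (n·Σln t·ln s − Σln t·Σln s)/(n·Σ(ln t)² − (Σln t)²) = (5·15.1145 − 5.4806·10.2740)/10.9774 = 1.75489; ln C = (Σln s − k·Σln t)/n = 0.13123.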